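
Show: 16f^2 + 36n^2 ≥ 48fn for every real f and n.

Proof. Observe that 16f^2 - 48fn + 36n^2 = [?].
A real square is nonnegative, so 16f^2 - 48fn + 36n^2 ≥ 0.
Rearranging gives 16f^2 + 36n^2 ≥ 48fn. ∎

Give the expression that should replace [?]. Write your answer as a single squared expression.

16f^2 - 48fn + 36n^2 is a perfect-square trinomial: the outer terms are (4f)^2 and (6n)^2, and the cross term is -2·4f·6n.
So 16f^2 - 48fn + 36n^2 = (4f - 6n)^2 ≥ 0.

(4f - 6n)^2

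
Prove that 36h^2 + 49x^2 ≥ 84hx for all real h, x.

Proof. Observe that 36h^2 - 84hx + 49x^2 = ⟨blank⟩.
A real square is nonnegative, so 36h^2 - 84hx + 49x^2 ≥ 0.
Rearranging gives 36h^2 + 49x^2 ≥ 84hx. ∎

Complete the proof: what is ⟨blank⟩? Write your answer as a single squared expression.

(6h - 7x)^2

The leading and trailing coefficients are 6^2 and 7^2, and 84 = 2·6·7, so the trinomial is (6h - 7x)^2.
Hence 36h^2 - 84hx + 49x^2 ≥ 0.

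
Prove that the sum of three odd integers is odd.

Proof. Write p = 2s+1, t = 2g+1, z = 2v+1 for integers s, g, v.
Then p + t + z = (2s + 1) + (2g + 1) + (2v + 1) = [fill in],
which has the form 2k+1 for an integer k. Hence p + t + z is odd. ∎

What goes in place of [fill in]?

Expanding: (2s + 1) + (2g + 1) + (2v + 1) = 2g + 2s + 2v + 3.
Every term except the constant is even, so this is 2(g + s + v + 1) + 1,
and g + s + v + 1 ∈ ℤ gives the required form.

2(g + s + v + 1) + 1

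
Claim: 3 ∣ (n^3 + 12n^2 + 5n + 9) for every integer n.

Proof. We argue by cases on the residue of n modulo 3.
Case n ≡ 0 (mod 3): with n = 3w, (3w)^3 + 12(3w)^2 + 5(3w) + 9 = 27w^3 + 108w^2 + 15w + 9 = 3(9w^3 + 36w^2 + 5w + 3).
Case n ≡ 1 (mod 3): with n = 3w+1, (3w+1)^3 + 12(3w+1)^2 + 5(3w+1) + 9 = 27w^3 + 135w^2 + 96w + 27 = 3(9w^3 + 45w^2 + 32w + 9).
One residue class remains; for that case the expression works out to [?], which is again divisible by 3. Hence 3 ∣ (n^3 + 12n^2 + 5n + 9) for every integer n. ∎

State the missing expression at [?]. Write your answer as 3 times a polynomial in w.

The residues treated are {0, 1}, so the missing case is n ≡ 2 (mod 3); write n = 3w+2.
Then (3w+2)^3 + 12(3w+2)^2 + 5(3w+2) + 9 = 27w^3 + 162w^2 + 195w + 75 = 3(9w^3 + 54w^2 + 65w + 25).

3(9w^3 + 54w^2 + 65w + 25)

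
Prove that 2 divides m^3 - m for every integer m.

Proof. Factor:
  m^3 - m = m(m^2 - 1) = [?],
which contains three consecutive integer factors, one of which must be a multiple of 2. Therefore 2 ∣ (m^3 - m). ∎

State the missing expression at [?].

(m - 1)m(m + 1)

m(m^2 - 1) = m(m - 1)(m + 1) = (m - 1)m(m + 1).
These three factors are consecutive integers, so their product is divisible by 2.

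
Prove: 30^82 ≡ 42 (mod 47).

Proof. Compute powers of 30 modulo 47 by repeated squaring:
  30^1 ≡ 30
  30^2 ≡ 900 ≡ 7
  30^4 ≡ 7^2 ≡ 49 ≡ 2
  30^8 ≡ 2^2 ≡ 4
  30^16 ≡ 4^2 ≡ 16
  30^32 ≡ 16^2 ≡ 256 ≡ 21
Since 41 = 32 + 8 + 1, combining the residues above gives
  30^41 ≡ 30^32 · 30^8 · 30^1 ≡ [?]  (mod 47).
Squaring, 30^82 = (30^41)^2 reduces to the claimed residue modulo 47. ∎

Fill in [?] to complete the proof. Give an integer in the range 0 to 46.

30^32 · 30^8 · 30^1 ≡ 21 · 4 · 30 = 2520.
2520 mod 47 = 29, so 30^41 ≡ 29 (mod 47).

29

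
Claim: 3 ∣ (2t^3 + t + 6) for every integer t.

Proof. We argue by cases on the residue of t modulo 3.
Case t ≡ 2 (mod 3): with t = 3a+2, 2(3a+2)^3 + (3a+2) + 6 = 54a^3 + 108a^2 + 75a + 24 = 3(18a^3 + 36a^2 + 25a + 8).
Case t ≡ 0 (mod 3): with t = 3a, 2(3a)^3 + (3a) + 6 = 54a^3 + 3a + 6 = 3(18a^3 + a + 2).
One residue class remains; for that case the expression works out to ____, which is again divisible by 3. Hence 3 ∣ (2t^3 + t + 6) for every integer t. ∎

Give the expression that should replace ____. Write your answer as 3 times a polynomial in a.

The residues treated are {2, 0}, so the missing case is t ≡ 1 (mod 3); write t = 3a+1.
Then 2(3a+1)^3 + (3a+1) + 6 = 54a^3 + 54a^2 + 21a + 9 = 3(18a^3 + 18a^2 + 7a + 3).

3(18a^3 + 18a^2 + 7a + 3)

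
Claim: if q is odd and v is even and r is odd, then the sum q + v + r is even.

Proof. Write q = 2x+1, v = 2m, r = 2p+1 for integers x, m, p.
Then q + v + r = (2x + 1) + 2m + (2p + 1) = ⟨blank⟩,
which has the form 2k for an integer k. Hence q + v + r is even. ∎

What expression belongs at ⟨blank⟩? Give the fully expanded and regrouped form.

Expanding: (2x + 1) + 2m + (2p + 1) = 2m + 2p + 2x + 2.
Every term is even; pulling out the factor of 2 gives 2(m + p + x + 1).

2(m + p + x + 1)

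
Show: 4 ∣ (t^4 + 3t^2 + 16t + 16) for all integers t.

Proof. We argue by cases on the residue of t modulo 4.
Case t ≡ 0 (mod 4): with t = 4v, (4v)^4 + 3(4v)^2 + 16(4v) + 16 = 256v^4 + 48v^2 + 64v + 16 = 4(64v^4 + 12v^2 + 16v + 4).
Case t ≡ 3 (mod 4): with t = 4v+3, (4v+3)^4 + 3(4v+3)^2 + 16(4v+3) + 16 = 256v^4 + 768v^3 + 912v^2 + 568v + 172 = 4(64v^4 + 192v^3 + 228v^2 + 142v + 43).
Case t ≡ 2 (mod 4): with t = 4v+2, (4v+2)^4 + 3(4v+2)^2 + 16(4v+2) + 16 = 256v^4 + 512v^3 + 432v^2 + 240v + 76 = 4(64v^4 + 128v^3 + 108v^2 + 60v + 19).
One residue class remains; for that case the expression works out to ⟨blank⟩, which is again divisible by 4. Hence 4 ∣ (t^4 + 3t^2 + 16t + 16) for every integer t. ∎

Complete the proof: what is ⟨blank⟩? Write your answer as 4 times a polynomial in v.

The residues treated are {0, 3, 2}, so the missing case is t ≡ 1 (mod 4); write t = 4v+1.
Then (4v+1)^4 + 3(4v+1)^2 + 16(4v+1) + 16 = 256v^4 + 256v^3 + 144v^2 + 104v + 36 = 4(64v^4 + 64v^3 + 36v^2 + 26v + 9).

4(64v^4 + 64v^3 + 36v^2 + 26v + 9)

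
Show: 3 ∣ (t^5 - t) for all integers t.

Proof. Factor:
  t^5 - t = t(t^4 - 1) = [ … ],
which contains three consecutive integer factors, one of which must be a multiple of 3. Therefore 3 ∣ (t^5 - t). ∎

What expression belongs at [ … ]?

t^4 - 1 = (t^2 - 1)(t^2 + 1), and t^2 - 1 = (t-1)(t+1).
So t(t^4 - 1) = (t - 1)t(t + 1)(t^2 + 1).

(t - 1)t(t + 1)(t^2 + 1)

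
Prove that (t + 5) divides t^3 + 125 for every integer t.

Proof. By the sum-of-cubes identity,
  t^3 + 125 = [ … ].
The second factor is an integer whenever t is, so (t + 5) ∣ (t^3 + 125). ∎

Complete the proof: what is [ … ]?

a^3 + b^3 = (a + b)(a^2 - ab + b^2). With a = t, b = 5:
t^3 + 125 = (t + 5)(t^2 - 5t + 25).

(t + 5)(t^2 - 5t + 25)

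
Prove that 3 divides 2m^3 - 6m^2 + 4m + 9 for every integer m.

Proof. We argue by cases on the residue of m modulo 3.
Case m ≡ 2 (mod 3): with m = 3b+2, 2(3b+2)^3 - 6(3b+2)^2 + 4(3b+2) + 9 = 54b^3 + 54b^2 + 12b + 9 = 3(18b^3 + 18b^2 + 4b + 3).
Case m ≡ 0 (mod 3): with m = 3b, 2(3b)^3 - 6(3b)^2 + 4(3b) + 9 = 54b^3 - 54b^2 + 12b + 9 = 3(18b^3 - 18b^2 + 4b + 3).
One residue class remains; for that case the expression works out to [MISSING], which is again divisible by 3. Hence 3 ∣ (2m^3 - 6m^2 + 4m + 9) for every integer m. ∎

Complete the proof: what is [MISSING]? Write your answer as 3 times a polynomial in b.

Only m ≡ 1 (mod 3) is unaccounted for. Put m = 3b+1:
2(3b+1)^3 - 6(3b+1)^2 + 4(3b+1) + 9 expands to 54b^3 - 6b + 9,
and factoring out 3 leaves 3(18b^3 - 2b + 3).

3(18b^3 - 2b + 3)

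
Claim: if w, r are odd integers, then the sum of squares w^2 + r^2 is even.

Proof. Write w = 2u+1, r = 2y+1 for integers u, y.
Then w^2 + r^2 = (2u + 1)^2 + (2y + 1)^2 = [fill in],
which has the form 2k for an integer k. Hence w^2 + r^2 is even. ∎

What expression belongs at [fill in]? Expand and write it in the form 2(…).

2(2u^2 + 2u + 2y^2 + 2y + 1)

(2u + 1)^2 + (2y + 1)^2 = 4u^2 + 4u + 4y^2 + 4y + 2
= 2(2u^2 + 2u + 2y^2 + 2y + 1).
Since 2u^2 + 2u + 2y^2 + 2y + 1 is an integer, the sum of squares is of the form 2k for an integer k.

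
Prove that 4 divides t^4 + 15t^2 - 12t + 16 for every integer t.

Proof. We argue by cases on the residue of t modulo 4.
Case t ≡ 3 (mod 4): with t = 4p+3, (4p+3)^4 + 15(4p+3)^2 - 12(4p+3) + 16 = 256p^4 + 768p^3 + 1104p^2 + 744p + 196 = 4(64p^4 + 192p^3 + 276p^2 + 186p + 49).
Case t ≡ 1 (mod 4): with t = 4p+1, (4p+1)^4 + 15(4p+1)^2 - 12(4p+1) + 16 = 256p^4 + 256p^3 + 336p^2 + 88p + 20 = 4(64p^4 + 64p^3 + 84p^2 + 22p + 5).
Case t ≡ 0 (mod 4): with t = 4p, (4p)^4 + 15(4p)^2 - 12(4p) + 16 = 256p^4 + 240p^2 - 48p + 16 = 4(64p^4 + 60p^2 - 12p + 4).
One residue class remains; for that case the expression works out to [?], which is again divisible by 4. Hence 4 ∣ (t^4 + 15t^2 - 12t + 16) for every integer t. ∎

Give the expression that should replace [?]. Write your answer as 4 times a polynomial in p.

Only t ≡ 2 (mod 4) is unaccounted for. Put t = 4p+2:
(4p+2)^4 + 15(4p+2)^2 - 12(4p+2) + 16 expands to 256p^4 + 512p^3 + 624p^2 + 320p + 68,
and factoring out 4 leaves 4(64p^4 + 128p^3 + 156p^2 + 80p + 17).

4(64p^4 + 128p^3 + 156p^2 + 80p + 17)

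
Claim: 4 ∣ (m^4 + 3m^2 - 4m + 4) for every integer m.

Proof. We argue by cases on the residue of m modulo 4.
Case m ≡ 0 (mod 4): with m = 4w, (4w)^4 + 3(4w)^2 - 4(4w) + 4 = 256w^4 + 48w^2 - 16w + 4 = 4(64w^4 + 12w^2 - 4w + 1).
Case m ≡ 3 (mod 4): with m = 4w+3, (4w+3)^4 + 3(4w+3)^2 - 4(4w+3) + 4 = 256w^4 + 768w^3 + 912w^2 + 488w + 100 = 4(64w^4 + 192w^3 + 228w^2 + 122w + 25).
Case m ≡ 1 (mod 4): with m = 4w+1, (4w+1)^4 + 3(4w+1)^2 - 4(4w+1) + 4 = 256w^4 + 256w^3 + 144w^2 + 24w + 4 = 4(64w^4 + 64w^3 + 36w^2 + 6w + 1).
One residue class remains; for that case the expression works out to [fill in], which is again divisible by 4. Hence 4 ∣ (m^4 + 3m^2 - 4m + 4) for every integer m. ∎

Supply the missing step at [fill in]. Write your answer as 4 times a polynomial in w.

The residues treated are {0, 3, 1}, so the missing case is m ≡ 2 (mod 4); write m = 4w+2.
Then (4w+2)^4 + 3(4w+2)^2 - 4(4w+2) + 4 = 256w^4 + 512w^3 + 432w^2 + 160w + 24 = 4(64w^4 + 128w^3 + 108w^2 + 40w + 6).

4(64w^4 + 128w^3 + 108w^2 + 40w + 6)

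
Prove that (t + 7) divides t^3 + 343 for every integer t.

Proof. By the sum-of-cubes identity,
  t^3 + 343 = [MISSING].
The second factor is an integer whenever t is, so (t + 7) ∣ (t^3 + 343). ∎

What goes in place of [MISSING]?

(t + 7)(t^2 - 7t + 49)

a^3 + b^3 = (a + b)(a^2 - ab + b^2). With a = t, b = 7:
t^3 + 343 = (t + 7)(t^2 - 7t + 49).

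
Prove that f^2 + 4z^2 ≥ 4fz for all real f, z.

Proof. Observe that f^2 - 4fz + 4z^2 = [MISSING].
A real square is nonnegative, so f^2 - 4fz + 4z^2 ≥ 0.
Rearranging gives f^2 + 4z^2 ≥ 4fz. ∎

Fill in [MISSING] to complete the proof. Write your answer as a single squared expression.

(f - 2z)^2

f^2 - 4fz + 4z^2 is a perfect-square trinomial: the outer terms are (f)^2 and (2z)^2, and the cross term is -2·f·2z.
So f^2 - 4fz + 4z^2 = (f - 2z)^2 ≥ 0.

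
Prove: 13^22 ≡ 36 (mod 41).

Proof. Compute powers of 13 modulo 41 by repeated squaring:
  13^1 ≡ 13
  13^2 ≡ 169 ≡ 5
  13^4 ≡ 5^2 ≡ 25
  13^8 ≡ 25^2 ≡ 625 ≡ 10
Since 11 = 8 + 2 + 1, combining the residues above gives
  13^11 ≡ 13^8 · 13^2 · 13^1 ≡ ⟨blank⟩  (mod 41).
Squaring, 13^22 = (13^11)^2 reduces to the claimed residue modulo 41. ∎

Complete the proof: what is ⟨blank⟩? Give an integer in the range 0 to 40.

13^8 · 13^2 · 13^1 ≡ 10 · 5 · 13 = 650.
650 mod 41 = 35, so 13^11 ≡ 35 (mod 41).

35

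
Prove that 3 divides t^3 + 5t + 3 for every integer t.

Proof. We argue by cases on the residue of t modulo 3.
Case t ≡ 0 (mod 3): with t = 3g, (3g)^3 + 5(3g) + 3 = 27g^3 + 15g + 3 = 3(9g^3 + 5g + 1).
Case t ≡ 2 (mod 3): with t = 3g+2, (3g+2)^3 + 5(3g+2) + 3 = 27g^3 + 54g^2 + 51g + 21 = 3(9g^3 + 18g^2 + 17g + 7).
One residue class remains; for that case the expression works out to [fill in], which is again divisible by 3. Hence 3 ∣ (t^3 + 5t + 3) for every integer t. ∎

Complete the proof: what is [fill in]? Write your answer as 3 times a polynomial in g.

3(9g^3 + 9g^2 + 8g + 3)

The residues treated are {0, 2}, so the missing case is t ≡ 1 (mod 3); write t = 3g+1.
Then (3g+1)^3 + 5(3g+1) + 3 = 27g^3 + 27g^2 + 24g + 9 = 3(9g^3 + 9g^2 + 8g + 3).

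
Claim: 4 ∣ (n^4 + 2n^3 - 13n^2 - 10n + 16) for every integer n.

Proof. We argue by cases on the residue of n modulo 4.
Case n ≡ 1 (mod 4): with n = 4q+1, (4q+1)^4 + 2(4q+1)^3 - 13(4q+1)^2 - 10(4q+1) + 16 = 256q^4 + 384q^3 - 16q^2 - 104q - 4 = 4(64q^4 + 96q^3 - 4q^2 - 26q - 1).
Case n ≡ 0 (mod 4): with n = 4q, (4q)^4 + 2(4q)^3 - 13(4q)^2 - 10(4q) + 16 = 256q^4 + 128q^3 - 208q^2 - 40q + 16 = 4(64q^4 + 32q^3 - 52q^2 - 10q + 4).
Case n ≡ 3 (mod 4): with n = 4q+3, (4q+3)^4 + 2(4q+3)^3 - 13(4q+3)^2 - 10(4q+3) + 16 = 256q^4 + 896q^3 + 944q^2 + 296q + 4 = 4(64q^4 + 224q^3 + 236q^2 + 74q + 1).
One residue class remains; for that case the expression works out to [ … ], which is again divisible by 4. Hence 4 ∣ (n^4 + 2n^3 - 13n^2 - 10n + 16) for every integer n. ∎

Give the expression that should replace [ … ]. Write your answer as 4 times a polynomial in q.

4(64q^4 + 160q^3 + 92q^2 - 6q - 6)

The residues treated are {1, 0, 3}, so the missing case is n ≡ 2 (mod 4); write n = 4q+2.
Then (4q+2)^4 + 2(4q+2)^3 - 13(4q+2)^2 - 10(4q+2) + 16 = 256q^4 + 640q^3 + 368q^2 - 24q - 24 = 4(64q^4 + 160q^3 + 92q^2 - 6q - 6).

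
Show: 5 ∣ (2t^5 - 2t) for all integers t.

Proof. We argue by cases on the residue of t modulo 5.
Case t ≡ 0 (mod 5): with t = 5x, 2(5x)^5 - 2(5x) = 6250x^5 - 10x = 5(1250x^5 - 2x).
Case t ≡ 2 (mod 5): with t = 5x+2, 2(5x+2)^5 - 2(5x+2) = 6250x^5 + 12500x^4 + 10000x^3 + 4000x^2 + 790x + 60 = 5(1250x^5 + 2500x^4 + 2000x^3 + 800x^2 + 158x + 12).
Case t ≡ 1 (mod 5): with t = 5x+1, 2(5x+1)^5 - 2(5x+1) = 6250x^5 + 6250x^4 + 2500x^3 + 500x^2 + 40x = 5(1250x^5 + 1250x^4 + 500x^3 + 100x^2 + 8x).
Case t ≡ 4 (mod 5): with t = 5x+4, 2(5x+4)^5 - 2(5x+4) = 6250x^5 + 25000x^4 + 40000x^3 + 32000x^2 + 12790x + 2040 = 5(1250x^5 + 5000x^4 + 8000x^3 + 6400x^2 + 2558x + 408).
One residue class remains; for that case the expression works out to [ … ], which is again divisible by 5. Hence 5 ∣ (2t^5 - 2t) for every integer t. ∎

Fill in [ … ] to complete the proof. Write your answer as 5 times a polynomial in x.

5(1250x^5 + 3750x^4 + 4500x^3 + 2700x^2 + 808x + 96)

Only t ≡ 3 (mod 5) is unaccounted for. Put t = 5x+3:
2(5x+3)^5 - 2(5x+3) expands to 6250x^5 + 18750x^4 + 22500x^3 + 13500x^2 + 4040x + 480,
and factoring out 5 leaves 5(1250x^5 + 3750x^4 + 4500x^3 + 2700x^2 + 808x + 96).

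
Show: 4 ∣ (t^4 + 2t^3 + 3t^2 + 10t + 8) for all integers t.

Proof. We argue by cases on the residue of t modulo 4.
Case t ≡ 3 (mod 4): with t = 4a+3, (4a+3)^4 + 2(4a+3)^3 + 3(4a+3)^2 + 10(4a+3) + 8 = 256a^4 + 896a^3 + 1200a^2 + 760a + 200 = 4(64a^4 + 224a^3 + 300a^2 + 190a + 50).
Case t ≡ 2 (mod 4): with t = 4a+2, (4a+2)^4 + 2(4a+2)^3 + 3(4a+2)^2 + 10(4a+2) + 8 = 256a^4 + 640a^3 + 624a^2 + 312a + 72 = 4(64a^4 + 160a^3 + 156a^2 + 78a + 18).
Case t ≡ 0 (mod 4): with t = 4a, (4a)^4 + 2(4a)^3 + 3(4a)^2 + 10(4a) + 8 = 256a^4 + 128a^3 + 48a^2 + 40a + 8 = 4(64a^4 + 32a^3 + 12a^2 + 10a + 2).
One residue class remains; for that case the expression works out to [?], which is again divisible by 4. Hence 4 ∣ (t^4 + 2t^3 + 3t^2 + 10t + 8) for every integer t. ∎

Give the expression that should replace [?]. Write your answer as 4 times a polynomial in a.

4(64a^4 + 96a^3 + 60a^2 + 26a + 6)

The residues treated are {3, 2, 0}, so the missing case is t ≡ 1 (mod 4); write t = 4a+1.
Then (4a+1)^4 + 2(4a+1)^3 + 3(4a+1)^2 + 10(4a+1) + 8 = 256a^4 + 384a^3 + 240a^2 + 104a + 24 = 4(64a^4 + 96a^3 + 60a^2 + 26a + 6).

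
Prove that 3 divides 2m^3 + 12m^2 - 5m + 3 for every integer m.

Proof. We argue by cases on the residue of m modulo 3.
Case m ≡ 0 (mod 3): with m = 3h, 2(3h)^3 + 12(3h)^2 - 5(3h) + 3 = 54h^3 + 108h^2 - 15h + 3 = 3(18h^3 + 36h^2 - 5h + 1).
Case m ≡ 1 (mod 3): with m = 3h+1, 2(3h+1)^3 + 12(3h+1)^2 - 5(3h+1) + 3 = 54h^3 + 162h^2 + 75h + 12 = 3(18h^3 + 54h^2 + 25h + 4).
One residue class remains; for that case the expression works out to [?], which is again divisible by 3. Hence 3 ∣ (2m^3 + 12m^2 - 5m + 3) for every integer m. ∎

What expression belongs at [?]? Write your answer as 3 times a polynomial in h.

The residues treated are {0, 1}, so the missing case is m ≡ 2 (mod 3); write m = 3h+2.
Then 2(3h+2)^3 + 12(3h+2)^2 - 5(3h+2) + 3 = 54h^3 + 216h^2 + 201h + 57 = 3(18h^3 + 72h^2 + 67h + 19).

3(18h^3 + 72h^2 + 67h + 19)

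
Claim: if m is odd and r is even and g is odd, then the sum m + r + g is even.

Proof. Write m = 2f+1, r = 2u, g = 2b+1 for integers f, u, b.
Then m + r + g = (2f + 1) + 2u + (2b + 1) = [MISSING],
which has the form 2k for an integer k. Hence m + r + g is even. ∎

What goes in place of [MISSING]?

(2f + 1) + 2u + (2b + 1) = 2b + 2f + 2u + 2
= 2(b + f + u + 1).
Since b + f + u + 1 is an integer, the sum is of the form 2k for an integer k.

2(b + f + u + 1)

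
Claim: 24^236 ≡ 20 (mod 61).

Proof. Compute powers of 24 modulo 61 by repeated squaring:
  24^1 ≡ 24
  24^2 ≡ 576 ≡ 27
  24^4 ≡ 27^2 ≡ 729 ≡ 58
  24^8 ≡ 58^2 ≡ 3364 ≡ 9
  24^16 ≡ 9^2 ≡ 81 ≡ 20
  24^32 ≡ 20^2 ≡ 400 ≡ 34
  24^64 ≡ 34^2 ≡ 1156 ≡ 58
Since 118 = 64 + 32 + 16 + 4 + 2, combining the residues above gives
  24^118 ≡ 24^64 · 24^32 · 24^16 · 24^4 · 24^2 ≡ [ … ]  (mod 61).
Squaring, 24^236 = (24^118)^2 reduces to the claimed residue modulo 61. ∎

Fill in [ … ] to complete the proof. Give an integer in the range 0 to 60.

52

Multiply the listed residues: 58 · 34 · 20 · 58 · 27 = 1972 → 39440 → 2287520 → 61763040.
Reducing modulo 61: 61763040 = 1012508·61 + 52, so 24^118 ≡ 52.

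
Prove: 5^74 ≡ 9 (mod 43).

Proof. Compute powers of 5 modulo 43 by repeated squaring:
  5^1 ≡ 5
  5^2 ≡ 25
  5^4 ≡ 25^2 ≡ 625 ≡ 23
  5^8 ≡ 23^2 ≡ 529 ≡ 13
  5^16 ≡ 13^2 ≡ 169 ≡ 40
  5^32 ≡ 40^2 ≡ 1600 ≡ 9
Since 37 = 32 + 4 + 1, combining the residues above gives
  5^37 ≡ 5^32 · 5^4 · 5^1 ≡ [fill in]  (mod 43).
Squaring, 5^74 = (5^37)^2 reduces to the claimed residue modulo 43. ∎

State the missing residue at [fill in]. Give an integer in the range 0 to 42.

3

Multiply the listed residues: 9 · 23 · 5 = 207 → 1035.
Reducing modulo 43: 1035 = 24·43 + 3, so 5^37 ≡ 3.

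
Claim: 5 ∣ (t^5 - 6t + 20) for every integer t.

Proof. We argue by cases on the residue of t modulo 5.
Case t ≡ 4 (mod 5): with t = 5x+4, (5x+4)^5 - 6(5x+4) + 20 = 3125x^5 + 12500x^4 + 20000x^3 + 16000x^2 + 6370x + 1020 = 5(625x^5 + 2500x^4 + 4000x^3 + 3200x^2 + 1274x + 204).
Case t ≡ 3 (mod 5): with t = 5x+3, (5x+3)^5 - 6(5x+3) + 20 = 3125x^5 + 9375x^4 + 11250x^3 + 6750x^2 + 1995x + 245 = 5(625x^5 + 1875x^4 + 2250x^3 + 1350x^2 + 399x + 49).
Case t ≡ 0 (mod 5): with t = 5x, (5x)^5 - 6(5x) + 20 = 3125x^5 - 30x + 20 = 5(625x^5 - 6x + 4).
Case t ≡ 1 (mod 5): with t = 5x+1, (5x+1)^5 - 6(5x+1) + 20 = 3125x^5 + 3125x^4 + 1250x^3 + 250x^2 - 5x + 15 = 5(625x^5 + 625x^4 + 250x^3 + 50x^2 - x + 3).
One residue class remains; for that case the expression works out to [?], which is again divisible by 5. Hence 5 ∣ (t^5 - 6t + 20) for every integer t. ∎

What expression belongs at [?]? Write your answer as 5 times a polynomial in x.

5(625x^5 + 1250x^4 + 1000x^3 + 400x^2 + 74x + 8)

Only t ≡ 2 (mod 5) is unaccounted for. Put t = 5x+2:
(5x+2)^5 - 6(5x+2) + 20 expands to 3125x^5 + 6250x^4 + 5000x^3 + 2000x^2 + 370x + 40,
and factoring out 5 leaves 5(625x^5 + 1250x^4 + 1000x^3 + 400x^2 + 74x + 8).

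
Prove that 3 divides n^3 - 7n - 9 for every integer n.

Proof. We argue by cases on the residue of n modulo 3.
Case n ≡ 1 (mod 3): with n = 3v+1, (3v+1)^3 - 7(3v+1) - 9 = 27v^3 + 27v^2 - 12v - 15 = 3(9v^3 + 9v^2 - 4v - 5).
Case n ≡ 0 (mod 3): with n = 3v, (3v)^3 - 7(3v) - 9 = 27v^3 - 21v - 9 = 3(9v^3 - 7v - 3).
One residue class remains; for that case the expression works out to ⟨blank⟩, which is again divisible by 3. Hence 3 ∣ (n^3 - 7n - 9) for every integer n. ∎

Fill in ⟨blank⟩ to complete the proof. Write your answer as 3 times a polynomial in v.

3(9v^3 + 18v^2 + 5v - 5)

Only n ≡ 2 (mod 3) is unaccounted for. Put n = 3v+2:
(3v+2)^3 - 7(3v+2) - 9 expands to 27v^3 + 54v^2 + 15v - 15,
and factoring out 3 leaves 3(9v^3 + 18v^2 + 5v - 5).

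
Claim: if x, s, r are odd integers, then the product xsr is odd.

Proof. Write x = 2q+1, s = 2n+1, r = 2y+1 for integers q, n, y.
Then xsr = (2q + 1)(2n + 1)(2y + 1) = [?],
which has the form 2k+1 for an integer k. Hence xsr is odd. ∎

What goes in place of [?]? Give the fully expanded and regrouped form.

Expanding: (2q + 1)(2n + 1)(2y + 1) = 8nqy + 4nq + 4ny + 2n + 4qy + 2q + 2y + 1.
Every term except the constant is even, so this is 2(4nqy + 2nq + 2ny + n + 2qy + q + y) + 1,
and 4nqy + 2nq + 2ny + n + 2qy + q + y ∈ ℤ gives the required form.

2(4nqy + 2nq + 2ny + n + 2qy + q + y) + 1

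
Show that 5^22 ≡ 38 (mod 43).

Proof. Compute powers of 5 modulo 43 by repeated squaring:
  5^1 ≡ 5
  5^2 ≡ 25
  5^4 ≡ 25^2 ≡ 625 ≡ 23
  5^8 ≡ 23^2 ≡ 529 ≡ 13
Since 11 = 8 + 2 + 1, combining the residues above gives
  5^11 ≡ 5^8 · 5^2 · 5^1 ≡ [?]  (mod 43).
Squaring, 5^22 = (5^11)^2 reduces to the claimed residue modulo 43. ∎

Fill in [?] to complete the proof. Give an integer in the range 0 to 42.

34

Multiply the listed residues: 13 · 25 · 5 = 325 → 1625.
Reducing modulo 43: 1625 = 37·43 + 34, so 5^11 ≡ 34.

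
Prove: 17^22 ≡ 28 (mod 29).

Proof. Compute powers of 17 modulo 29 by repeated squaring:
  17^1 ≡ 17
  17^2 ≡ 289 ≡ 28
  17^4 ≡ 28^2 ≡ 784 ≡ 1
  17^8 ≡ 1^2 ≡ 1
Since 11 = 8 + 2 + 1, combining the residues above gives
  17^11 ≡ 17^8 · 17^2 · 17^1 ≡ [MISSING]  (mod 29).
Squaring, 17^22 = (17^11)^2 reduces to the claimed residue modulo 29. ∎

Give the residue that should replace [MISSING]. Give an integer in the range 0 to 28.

17^8 · 17^2 · 17^1 ≡ 1 · 28 · 17 = 476.
476 mod 29 = 12, so 17^11 ≡ 12 (mod 29).

12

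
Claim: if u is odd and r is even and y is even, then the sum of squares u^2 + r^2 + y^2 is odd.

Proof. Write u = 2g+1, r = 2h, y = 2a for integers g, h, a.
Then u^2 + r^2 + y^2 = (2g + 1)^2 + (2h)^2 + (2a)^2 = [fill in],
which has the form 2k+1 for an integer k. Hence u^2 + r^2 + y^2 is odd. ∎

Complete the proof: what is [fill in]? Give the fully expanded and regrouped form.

2(2a^2 + 2g^2 + 2g + 2h^2) + 1

(2g + 1)^2 + (2h)^2 + (2a)^2 = 4a^2 + 4g^2 + 4g + 4h^2 + 1
= 2(2a^2 + 2g^2 + 2g + 2h^2) + 1.
Since 2a^2 + 2g^2 + 2g + 2h^2 is an integer, the sum of squares is of the form 2k+1 for an integer k.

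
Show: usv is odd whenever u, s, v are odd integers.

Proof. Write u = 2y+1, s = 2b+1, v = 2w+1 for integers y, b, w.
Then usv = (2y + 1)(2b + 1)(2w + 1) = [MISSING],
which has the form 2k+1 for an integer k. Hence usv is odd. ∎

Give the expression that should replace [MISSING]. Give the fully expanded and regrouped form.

2(4bwy + 2bw + 2by + b + 2wy + w + y) + 1

(2y + 1)(2b + 1)(2w + 1) = 8bwy + 4bw + 4by + 2b + 4wy + 2w + 2y + 1
= 2(4bwy + 2bw + 2by + b + 2wy + w + y) + 1.
Since 4bwy + 2bw + 2by + b + 2wy + w + y is an integer, the product is of the form 2k+1 for an integer k.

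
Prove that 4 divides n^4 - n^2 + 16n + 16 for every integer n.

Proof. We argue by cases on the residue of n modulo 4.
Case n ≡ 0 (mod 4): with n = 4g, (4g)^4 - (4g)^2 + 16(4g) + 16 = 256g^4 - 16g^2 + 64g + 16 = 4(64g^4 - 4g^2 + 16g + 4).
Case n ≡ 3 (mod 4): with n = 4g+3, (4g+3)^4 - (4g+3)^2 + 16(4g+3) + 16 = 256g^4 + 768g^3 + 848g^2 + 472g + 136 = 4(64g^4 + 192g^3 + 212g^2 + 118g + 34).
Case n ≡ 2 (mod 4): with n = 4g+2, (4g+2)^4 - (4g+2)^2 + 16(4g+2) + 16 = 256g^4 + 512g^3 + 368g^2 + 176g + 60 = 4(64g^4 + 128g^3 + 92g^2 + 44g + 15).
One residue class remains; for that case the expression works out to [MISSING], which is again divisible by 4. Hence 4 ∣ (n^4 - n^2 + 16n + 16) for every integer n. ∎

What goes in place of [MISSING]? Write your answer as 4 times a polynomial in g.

Only n ≡ 1 (mod 4) is unaccounted for. Put n = 4g+1:
(4g+1)^4 - (4g+1)^2 + 16(4g+1) + 16 expands to 256g^4 + 256g^3 + 80g^2 + 72g + 32,
and factoring out 4 leaves 4(64g^4 + 64g^3 + 20g^2 + 18g + 8).

4(64g^4 + 64g^3 + 20g^2 + 18g + 8)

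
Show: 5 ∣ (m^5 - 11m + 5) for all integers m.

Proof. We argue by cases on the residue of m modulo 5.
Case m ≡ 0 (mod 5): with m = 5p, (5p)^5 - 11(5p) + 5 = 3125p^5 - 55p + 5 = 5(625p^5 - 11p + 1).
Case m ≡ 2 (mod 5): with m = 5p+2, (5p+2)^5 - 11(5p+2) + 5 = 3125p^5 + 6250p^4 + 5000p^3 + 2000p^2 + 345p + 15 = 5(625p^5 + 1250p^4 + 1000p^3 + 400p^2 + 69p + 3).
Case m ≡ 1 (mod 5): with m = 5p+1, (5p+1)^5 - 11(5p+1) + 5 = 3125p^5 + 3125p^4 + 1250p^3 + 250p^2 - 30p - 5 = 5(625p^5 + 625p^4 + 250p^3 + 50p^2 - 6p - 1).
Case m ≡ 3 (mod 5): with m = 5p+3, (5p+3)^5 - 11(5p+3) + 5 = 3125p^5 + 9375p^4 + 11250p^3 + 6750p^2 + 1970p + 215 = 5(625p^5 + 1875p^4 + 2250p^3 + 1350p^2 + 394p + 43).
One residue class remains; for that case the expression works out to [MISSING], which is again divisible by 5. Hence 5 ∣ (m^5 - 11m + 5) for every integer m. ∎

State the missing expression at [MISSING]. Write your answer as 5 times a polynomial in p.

The residues treated are {0, 2, 1, 3}, so the missing case is m ≡ 4 (mod 5); write m = 5p+4.
Then (5p+4)^5 - 11(5p+4) + 5 = 3125p^5 + 12500p^4 + 20000p^3 + 16000p^2 + 6345p + 985 = 5(625p^5 + 2500p^4 + 4000p^3 + 3200p^2 + 1269p + 197).

5(625p^5 + 2500p^4 + 4000p^3 + 3200p^2 + 1269p + 197)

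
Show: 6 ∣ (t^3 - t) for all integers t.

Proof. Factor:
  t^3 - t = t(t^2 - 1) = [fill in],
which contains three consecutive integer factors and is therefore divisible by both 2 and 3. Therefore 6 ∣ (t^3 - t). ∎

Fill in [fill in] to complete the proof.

(t - 1)t(t + 1)

t(t^2 - 1) = t(t - 1)(t + 1) = (t - 1)t(t + 1).
These three factors are consecutive integers, so their product is divisible by 6.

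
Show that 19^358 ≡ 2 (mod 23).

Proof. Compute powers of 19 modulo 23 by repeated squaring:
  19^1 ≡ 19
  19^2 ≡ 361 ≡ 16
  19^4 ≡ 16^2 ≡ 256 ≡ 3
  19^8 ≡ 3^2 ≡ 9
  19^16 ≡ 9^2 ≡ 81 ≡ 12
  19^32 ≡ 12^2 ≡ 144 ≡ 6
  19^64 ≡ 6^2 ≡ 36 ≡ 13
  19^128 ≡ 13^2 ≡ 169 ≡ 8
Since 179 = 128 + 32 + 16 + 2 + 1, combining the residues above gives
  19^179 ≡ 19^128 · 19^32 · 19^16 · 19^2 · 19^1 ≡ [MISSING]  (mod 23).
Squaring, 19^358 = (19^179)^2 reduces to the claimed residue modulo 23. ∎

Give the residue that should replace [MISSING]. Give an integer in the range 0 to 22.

Multiply the listed residues: 8 · 6 · 12 · 16 · 19 = 48 → 576 → 9216 → 175104.
Reducing modulo 23: 175104 = 7613·23 + 5, so 19^179 ≡ 5.

5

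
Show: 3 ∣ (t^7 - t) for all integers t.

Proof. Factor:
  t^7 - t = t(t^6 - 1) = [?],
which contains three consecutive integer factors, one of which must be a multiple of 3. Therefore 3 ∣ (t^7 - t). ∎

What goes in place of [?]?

t^6 - 1 = (t^2 - 1)(t^4 + t^2 + 1), and t^2 - 1 = (t-1)(t+1).
So t(t^6 - 1) = (t - 1)t(t + 1)(t^4 + t^2 + 1).

(t - 1)t(t + 1)(t^4 + t^2 + 1)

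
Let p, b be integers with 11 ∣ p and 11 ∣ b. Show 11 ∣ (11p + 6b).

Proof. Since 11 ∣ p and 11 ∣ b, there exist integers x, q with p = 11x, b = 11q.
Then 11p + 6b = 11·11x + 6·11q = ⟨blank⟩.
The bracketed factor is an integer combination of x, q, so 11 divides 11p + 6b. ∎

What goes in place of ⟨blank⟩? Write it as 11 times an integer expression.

Each term has a factor of 11: 11·11x + 6·11q = 11·(6q + 11x).
Since 6q + 11x is an integer, 11 ∣ (11p + 6b).

11(6q + 11x)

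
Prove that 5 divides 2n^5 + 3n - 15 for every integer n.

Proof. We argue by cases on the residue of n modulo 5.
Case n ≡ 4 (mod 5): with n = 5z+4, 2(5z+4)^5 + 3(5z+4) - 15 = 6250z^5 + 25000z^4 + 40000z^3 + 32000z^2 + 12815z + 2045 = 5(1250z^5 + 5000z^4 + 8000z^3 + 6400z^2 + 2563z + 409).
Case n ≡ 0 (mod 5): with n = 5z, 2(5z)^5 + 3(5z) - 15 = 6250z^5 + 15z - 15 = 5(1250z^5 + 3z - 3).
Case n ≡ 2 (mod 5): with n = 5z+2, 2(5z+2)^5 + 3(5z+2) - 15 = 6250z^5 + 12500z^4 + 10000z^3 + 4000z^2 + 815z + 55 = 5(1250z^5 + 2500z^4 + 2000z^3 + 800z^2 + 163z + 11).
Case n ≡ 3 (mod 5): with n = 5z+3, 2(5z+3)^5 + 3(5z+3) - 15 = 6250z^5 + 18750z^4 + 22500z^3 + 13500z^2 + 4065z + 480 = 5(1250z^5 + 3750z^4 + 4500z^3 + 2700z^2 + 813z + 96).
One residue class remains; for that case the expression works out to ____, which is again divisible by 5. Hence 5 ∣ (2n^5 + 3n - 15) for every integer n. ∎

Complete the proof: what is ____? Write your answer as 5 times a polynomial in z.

5(1250z^5 + 1250z^4 + 500z^3 + 100z^2 + 13z - 2)

Only n ≡ 1 (mod 5) is unaccounted for. Put n = 5z+1:
2(5z+1)^5 + 3(5z+1) - 15 expands to 6250z^5 + 6250z^4 + 2500z^3 + 500z^2 + 65z - 10,
and factoring out 5 leaves 5(1250z^5 + 1250z^4 + 500z^3 + 100z^2 + 13z - 2).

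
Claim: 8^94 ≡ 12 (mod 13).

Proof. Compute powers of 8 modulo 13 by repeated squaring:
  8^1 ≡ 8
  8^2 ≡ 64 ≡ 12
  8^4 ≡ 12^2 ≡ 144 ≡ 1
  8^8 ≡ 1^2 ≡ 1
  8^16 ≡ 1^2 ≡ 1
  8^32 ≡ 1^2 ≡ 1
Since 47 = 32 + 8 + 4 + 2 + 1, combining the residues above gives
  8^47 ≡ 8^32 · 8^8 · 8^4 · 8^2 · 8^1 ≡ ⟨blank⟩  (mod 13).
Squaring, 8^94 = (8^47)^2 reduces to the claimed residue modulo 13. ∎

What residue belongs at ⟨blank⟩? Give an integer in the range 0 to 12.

5

8^32 · 8^8 · 8^4 · 8^2 · 8^1 ≡ 1 · 1 · 1 · 12 · 8 = 96.
96 mod 13 = 5, so 8^47 ≡ 5 (mod 13).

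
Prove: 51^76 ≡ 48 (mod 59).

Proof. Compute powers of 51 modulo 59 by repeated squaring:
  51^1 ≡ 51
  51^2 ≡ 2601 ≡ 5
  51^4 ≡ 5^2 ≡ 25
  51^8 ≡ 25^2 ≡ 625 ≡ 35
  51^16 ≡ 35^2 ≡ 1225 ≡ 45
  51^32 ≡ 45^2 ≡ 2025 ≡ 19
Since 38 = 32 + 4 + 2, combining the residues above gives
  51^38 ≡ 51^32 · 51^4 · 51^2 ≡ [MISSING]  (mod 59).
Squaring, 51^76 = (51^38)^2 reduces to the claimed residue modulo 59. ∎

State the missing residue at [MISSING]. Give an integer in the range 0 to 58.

15

51^32 · 51^4 · 51^2 ≡ 19 · 25 · 5 = 2375.
2375 mod 59 = 15, so 51^38 ≡ 15 (mod 59).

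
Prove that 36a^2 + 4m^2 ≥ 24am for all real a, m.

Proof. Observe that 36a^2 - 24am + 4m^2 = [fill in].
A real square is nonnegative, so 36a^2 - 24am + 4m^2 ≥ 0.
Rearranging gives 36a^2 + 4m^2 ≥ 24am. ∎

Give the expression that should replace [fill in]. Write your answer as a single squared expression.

The leading and trailing coefficients are 6^2 and 2^2, and 24 = 2·6·2, so the trinomial is (6a - 2m)^2.
Hence 36a^2 - 24am + 4m^2 ≥ 0.

(6a - 2m)^2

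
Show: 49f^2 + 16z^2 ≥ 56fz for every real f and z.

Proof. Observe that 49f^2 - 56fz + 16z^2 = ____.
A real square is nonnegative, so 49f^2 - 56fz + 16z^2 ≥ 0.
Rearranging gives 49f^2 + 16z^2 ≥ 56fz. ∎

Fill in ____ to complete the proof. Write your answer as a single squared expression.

The leading and trailing coefficients are 7^2 and 4^2, and 56 = 2·7·4, so the trinomial is (7f - 4z)^2.
Hence 49f^2 - 56fz + 16z^2 ≥ 0.

(7f - 4z)^2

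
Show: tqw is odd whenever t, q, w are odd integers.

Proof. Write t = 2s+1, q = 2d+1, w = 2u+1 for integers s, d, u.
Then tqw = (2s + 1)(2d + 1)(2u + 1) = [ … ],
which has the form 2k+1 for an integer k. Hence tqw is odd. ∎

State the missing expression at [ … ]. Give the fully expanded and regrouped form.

2(4dsu + 2ds + 2du + d + 2su + s + u) + 1

Expanding: (2s + 1)(2d + 1)(2u + 1) = 8dsu + 4ds + 4du + 2d + 4su + 2s + 2u + 1.
Every term except the constant is even, so this is 2(4dsu + 2ds + 2du + d + 2su + s + u) + 1,
and 4dsu + 2ds + 2du + d + 2su + s + u ∈ ℤ gives the required form.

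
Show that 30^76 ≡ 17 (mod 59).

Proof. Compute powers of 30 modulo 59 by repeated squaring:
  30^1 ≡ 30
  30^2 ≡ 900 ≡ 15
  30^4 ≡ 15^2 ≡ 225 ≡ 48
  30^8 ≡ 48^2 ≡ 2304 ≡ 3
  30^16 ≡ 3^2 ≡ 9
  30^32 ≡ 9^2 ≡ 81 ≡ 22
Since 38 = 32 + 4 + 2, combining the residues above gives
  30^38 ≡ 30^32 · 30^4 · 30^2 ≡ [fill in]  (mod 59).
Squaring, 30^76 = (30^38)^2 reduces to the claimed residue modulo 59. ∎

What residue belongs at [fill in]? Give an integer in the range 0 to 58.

28

30^32 · 30^4 · 30^2 ≡ 22 · 48 · 15 = 15840.
15840 mod 59 = 28, so 30^38 ≡ 28 (mod 59).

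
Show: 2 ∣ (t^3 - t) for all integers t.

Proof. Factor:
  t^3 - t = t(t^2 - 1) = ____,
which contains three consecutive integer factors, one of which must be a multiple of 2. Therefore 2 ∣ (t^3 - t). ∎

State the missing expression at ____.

(t - 1)t(t + 1)

t(t^2 - 1) = t(t - 1)(t + 1) = (t - 1)t(t + 1).
These three factors are consecutive integers, so their product is divisible by 2.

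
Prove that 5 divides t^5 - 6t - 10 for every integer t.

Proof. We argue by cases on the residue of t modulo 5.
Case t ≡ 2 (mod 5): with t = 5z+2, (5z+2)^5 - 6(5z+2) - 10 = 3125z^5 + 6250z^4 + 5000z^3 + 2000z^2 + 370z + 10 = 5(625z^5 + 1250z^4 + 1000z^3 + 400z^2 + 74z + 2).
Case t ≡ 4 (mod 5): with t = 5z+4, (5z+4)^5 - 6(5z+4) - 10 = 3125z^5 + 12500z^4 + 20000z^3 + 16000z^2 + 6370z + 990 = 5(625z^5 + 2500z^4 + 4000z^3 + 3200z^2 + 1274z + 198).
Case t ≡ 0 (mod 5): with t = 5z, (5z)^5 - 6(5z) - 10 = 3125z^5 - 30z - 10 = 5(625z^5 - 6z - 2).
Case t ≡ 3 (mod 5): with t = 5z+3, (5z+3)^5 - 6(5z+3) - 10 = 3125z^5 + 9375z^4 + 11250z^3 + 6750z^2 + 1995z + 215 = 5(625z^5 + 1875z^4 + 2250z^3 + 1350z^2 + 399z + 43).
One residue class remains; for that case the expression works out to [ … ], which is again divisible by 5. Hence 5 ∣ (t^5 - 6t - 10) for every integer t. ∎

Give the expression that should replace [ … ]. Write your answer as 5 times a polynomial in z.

Only t ≡ 1 (mod 5) is unaccounted for. Put t = 5z+1:
(5z+1)^5 - 6(5z+1) - 10 expands to 3125z^5 + 3125z^4 + 1250z^3 + 250z^2 - 5z - 15,
and factoring out 5 leaves 5(625z^5 + 625z^4 + 250z^3 + 50z^2 - z - 3).

5(625z^5 + 625z^4 + 250z^3 + 50z^2 - z - 3)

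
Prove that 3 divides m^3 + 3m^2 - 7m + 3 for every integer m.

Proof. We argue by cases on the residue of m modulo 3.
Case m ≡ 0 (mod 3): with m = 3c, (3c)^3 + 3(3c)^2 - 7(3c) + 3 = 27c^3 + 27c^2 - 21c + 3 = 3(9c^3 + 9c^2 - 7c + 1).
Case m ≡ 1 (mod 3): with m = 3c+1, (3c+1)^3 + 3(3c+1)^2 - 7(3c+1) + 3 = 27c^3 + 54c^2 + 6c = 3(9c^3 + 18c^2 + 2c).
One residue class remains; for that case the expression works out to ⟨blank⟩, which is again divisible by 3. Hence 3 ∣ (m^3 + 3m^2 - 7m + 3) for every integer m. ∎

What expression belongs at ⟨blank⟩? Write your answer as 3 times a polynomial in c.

The residues treated are {0, 1}, so the missing case is m ≡ 2 (mod 3); write m = 3c+2.
Then (3c+2)^3 + 3(3c+2)^2 - 7(3c+2) + 3 = 27c^3 + 81c^2 + 51c + 9 = 3(9c^3 + 27c^2 + 17c + 3).

3(9c^3 + 27c^2 + 17c + 3)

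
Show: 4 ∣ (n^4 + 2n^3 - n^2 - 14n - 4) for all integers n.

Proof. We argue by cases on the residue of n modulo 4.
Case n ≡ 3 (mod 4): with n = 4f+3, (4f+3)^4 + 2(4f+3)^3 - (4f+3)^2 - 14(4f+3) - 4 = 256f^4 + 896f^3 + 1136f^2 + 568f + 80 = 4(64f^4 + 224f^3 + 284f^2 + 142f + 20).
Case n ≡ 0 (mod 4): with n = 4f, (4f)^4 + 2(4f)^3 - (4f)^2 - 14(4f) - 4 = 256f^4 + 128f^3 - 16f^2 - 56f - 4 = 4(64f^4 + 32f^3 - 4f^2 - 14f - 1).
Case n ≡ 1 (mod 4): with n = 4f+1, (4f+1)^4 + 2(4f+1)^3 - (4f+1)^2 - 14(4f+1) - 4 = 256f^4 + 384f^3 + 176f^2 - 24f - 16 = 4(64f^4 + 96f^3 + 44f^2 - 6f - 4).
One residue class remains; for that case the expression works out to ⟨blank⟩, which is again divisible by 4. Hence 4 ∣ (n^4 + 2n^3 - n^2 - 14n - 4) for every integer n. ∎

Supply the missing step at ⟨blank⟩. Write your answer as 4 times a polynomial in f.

4(64f^4 + 160f^3 + 140f^2 + 38f - 1)

The residues treated are {3, 0, 1}, so the missing case is n ≡ 2 (mod 4); write n = 4f+2.
Then (4f+2)^4 + 2(4f+2)^3 - (4f+2)^2 - 14(4f+2) - 4 = 256f^4 + 640f^3 + 560f^2 + 152f - 4 = 4(64f^4 + 160f^3 + 140f^2 + 38f - 1).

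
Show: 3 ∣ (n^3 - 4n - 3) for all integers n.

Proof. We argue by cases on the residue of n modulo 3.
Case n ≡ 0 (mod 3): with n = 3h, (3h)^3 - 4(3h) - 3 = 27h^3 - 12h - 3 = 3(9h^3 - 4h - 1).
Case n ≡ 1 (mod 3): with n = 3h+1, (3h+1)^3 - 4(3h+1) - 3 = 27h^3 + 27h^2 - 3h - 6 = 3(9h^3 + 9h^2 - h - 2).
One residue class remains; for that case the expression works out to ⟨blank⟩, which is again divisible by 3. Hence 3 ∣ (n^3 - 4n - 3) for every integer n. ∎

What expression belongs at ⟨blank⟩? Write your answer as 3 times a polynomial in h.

3(9h^3 + 18h^2 + 8h - 1)

The residues treated are {0, 1}, so the missing case is n ≡ 2 (mod 3); write n = 3h+2.
Then (3h+2)^3 - 4(3h+2) - 3 = 27h^3 + 54h^2 + 24h - 3 = 3(9h^3 + 18h^2 + 8h - 1).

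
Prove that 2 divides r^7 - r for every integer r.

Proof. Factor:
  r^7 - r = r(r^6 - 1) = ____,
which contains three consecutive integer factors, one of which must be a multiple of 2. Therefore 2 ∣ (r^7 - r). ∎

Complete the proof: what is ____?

(r - 1)r(r + 1)(r^4 + r^2 + 1)

r^6 - 1 = (r^2 - 1)(r^4 + r^2 + 1), and r^2 - 1 = (r-1)(r+1).
So r(r^6 - 1) = (r - 1)r(r + 1)(r^4 + r^2 + 1).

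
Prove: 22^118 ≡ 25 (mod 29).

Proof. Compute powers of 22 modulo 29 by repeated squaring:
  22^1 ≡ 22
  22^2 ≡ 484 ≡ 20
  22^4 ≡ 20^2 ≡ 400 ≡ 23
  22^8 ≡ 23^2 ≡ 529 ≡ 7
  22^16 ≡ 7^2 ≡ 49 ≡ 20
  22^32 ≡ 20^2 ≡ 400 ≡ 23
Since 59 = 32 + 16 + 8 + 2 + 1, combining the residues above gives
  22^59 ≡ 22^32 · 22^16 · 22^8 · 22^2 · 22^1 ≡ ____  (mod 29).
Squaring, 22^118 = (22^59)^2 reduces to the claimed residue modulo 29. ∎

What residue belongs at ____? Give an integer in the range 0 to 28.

Multiply the listed residues: 23 · 20 · 7 · 20 · 22 = 460 → 3220 → 64400 → 1416800.
Reducing modulo 29: 1416800 = 48855·29 + 5, so 22^59 ≡ 5.

5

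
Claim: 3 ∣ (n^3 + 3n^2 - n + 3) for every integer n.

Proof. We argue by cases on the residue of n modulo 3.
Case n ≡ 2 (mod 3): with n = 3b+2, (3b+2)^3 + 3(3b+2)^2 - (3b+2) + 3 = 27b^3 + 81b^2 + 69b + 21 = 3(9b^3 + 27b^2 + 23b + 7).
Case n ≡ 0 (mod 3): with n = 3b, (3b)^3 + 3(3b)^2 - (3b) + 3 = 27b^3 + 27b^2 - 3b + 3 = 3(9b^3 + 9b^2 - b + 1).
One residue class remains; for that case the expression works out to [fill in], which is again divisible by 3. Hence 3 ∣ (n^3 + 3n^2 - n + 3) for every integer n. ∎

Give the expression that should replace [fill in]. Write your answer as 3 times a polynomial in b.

Only n ≡ 1 (mod 3) is unaccounted for. Put n = 3b+1:
(3b+1)^3 + 3(3b+1)^2 - (3b+1) + 3 expands to 27b^3 + 54b^2 + 24b + 6,
and factoring out 3 leaves 3(9b^3 + 18b^2 + 8b + 2).

3(9b^3 + 18b^2 + 8b + 2)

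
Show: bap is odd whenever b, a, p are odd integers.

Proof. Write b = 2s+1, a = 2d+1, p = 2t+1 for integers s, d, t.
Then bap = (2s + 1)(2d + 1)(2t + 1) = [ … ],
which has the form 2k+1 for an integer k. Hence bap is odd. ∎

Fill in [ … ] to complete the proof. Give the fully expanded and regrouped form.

2(4dst + 2ds + 2dt + d + 2st + s + t) + 1

Expanding: (2s + 1)(2d + 1)(2t + 1) = 8dst + 4ds + 4dt + 2d + 4st + 2s + 2t + 1.
Every term except the constant is even, so this is 2(4dst + 2ds + 2dt + d + 2st + s + t) + 1,
and 4dst + 2ds + 2dt + d + 2st + s + t ∈ ℤ gives the required form.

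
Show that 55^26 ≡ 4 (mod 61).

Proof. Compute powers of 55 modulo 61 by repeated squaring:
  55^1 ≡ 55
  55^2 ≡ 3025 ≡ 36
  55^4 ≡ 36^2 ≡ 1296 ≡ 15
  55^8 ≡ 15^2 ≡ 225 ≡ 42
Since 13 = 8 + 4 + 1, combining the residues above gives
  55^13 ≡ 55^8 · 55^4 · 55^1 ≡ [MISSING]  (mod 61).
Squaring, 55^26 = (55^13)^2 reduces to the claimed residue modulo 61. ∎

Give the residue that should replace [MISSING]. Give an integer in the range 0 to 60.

2

Multiply the listed residues: 42 · 15 · 55 = 630 → 34650.
Reducing modulo 61: 34650 = 568·61 + 2, so 55^13 ≡ 2.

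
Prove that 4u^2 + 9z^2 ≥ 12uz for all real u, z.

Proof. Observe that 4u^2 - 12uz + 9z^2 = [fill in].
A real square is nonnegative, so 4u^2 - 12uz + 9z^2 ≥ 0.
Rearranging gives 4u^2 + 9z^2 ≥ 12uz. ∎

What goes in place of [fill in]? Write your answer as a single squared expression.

(2u - 3z)^2

4u^2 - 12uz + 9z^2 is a perfect-square trinomial: the outer terms are (2u)^2 and (3z)^2, and the cross term is -2·2u·3z.
So 4u^2 - 12uz + 9z^2 = (2u - 3z)^2 ≥ 0.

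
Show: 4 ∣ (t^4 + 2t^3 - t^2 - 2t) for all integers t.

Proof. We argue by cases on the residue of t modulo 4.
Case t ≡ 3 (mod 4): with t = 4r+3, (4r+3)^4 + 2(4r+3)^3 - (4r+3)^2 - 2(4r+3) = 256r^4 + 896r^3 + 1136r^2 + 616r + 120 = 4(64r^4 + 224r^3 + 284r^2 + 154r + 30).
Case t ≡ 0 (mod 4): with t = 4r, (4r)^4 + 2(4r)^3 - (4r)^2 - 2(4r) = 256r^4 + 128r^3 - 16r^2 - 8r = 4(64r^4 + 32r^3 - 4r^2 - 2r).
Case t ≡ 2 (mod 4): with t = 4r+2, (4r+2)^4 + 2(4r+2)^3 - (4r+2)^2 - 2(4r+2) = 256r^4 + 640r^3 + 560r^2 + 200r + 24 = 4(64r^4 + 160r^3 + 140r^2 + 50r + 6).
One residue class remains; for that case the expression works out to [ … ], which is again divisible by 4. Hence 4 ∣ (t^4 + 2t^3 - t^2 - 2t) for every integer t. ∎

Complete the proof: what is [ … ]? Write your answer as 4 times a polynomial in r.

4(64r^4 + 96r^3 + 44r^2 + 6r)

The residues treated are {3, 0, 2}, so the missing case is t ≡ 1 (mod 4); write t = 4r+1.
Then (4r+1)^4 + 2(4r+1)^3 - (4r+1)^2 - 2(4r+1) = 256r^4 + 384r^3 + 176r^2 + 24r = 4(64r^4 + 96r^3 + 44r^2 + 6r).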